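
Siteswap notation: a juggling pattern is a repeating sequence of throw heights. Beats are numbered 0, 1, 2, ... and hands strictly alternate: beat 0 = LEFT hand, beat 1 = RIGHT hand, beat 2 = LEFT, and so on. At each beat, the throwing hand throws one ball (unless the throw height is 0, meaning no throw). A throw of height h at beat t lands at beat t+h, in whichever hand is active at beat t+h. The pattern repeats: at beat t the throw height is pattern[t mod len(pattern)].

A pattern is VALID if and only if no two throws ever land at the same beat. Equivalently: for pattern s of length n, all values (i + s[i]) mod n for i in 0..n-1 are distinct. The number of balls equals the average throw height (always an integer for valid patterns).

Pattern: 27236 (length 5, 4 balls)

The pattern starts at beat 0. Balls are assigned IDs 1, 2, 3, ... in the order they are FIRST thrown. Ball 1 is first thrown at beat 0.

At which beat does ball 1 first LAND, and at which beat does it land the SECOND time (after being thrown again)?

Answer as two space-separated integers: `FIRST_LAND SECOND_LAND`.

Beat 0 (L): throw ball1 h=2 -> lands@2:L; in-air after throw: [b1@2:L]
Beat 1 (R): throw ball2 h=7 -> lands@8:L; in-air after throw: [b1@2:L b2@8:L]
Beat 2 (L): throw ball1 h=2 -> lands@4:L; in-air after throw: [b1@4:L b2@8:L]
Beat 3 (R): throw ball3 h=3 -> lands@6:L; in-air after throw: [b1@4:L b3@6:L b2@8:L]
Beat 4 (L): throw ball1 h=6 -> lands@10:L; in-air after throw: [b3@6:L b2@8:L b1@10:L]
Ball 1: thrown@0 h=2 -> first land @2; rethrown@2 h=2 -> second land @4

Answer: 2 4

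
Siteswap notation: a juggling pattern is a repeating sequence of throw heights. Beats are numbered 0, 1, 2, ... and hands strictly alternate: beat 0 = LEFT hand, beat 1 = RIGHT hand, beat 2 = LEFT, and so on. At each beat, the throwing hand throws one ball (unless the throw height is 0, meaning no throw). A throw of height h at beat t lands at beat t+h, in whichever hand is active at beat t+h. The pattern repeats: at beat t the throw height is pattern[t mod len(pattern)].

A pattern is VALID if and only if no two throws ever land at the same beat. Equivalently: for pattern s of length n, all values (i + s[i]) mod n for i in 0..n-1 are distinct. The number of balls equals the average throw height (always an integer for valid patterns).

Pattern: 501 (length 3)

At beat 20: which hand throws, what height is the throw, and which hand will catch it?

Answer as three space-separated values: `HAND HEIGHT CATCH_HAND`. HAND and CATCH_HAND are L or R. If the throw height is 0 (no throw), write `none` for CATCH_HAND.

Answer: L 1 R

Derivation:
Beat 20: 20 mod 2 = 0, so hand = L
Throw height = pattern[20 mod 3] = pattern[2] = 1
Lands at beat 20+1=21, 21 mod 2 = 1, so catch hand = R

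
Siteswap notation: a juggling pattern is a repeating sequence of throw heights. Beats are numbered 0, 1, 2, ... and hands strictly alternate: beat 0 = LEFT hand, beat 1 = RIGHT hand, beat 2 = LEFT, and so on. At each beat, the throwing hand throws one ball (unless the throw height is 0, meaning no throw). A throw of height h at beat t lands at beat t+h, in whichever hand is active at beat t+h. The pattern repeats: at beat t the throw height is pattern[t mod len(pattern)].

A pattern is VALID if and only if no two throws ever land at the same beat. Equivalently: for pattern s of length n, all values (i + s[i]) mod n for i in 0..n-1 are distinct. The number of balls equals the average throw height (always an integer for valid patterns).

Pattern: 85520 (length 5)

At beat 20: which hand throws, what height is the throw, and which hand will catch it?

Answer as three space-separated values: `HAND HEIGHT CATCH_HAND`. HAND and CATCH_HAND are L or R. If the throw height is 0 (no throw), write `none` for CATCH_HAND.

Beat 20: 20 mod 2 = 0, so hand = L
Throw height = pattern[20 mod 5] = pattern[0] = 8
Lands at beat 20+8=28, 28 mod 2 = 0, so catch hand = L

Answer: L 8 L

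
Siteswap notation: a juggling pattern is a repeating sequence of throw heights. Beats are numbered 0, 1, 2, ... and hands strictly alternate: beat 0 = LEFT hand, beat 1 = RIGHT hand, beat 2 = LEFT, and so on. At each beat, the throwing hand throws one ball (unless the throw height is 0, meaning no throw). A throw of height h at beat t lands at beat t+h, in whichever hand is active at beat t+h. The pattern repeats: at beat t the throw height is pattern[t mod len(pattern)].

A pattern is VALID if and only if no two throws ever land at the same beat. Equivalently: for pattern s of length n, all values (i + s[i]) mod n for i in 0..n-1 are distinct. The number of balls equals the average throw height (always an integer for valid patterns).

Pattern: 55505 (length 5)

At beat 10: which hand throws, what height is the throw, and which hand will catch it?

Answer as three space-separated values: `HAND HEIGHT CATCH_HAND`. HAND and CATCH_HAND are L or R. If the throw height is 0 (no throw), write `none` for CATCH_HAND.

Answer: L 5 R

Derivation:
Beat 10: 10 mod 2 = 0, so hand = L
Throw height = pattern[10 mod 5] = pattern[0] = 5
Lands at beat 10+5=15, 15 mod 2 = 1, so catch hand = R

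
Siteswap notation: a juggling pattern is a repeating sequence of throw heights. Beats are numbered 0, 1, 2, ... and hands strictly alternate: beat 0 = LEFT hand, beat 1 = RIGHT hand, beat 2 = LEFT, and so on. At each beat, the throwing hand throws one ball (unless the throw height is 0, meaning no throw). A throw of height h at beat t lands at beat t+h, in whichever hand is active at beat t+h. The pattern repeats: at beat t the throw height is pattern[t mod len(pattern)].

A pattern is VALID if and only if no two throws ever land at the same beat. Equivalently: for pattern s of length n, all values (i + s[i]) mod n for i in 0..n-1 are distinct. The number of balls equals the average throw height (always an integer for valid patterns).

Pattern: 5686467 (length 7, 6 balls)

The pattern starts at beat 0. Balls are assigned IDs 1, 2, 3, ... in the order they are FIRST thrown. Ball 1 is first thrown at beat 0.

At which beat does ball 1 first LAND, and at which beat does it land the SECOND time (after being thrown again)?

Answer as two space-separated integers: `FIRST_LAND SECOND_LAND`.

Answer: 5 11

Derivation:
Beat 0 (L): throw ball1 h=5 -> lands@5:R; in-air after throw: [b1@5:R]
Beat 1 (R): throw ball2 h=6 -> lands@7:R; in-air after throw: [b1@5:R b2@7:R]
Beat 2 (L): throw ball3 h=8 -> lands@10:L; in-air after throw: [b1@5:R b2@7:R b3@10:L]
Beat 3 (R): throw ball4 h=6 -> lands@9:R; in-air after throw: [b1@5:R b2@7:R b4@9:R b3@10:L]
Beat 4 (L): throw ball5 h=4 -> lands@8:L; in-air after throw: [b1@5:R b2@7:R b5@8:L b4@9:R b3@10:L]
Beat 5 (R): throw ball1 h=6 -> lands@11:R; in-air after throw: [b2@7:R b5@8:L b4@9:R b3@10:L b1@11:R]
Beat 6 (L): throw ball6 h=7 -> lands@13:R; in-air after throw: [b2@7:R b5@8:L b4@9:R b3@10:L b1@11:R b6@13:R]
Beat 7 (R): throw ball2 h=5 -> lands@12:L; in-air after throw: [b5@8:L b4@9:R b3@10:L b1@11:R b2@12:L b6@13:R]
Beat 8 (L): throw ball5 h=6 -> lands@14:L; in-air after throw: [b4@9:R b3@10:L b1@11:R b2@12:L b6@13:R b5@14:L]
Beat 9 (R): throw ball4 h=8 -> lands@17:R; in-air after throw: [b3@10:L b1@11:R b2@12:L b6@13:R b5@14:L b4@17:R]
Beat 10 (L): throw ball3 h=6 -> lands@16:L; in-air after throw: [b1@11:R b2@12:L b6@13:R b5@14:L b3@16:L b4@17:R]
Beat 11 (R): throw ball1 h=4 -> lands@15:R; in-air after throw: [b2@12:L b6@13:R b5@14:L b1@15:R b3@16:L b4@17:R]
Ball 1: thrown@0 h=5 -> first land @5; rethrown@5 h=6 -> second land @11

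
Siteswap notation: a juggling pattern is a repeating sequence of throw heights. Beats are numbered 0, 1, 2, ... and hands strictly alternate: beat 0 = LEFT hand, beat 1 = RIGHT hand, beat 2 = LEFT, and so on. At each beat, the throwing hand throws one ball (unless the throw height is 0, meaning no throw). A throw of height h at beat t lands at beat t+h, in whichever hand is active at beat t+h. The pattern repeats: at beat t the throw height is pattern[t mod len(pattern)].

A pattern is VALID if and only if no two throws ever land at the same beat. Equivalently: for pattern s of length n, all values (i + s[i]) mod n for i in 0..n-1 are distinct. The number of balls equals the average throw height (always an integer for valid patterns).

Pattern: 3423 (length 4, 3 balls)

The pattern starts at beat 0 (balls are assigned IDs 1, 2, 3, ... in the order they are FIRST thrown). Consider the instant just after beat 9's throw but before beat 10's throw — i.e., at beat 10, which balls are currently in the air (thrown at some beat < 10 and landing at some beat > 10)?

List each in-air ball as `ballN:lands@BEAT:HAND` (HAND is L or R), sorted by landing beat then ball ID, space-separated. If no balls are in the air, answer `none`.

Answer: ball1:lands@11:R ball2:lands@13:R

Derivation:
Beat 0 (L): throw ball1 h=3 -> lands@3:R; in-air after throw: [b1@3:R]
Beat 1 (R): throw ball2 h=4 -> lands@5:R; in-air after throw: [b1@3:R b2@5:R]
Beat 2 (L): throw ball3 h=2 -> lands@4:L; in-air after throw: [b1@3:R b3@4:L b2@5:R]
Beat 3 (R): throw ball1 h=3 -> lands@6:L; in-air after throw: [b3@4:L b2@5:R b1@6:L]
Beat 4 (L): throw ball3 h=3 -> lands@7:R; in-air after throw: [b2@5:R b1@6:L b3@7:R]
Beat 5 (R): throw ball2 h=4 -> lands@9:R; in-air after throw: [b1@6:L b3@7:R b2@9:R]
Beat 6 (L): throw ball1 h=2 -> lands@8:L; in-air after throw: [b3@7:R b1@8:L b2@9:R]
Beat 7 (R): throw ball3 h=3 -> lands@10:L; in-air after throw: [b1@8:L b2@9:R b3@10:L]
Beat 8 (L): throw ball1 h=3 -> lands@11:R; in-air after throw: [b2@9:R b3@10:L b1@11:R]
Beat 9 (R): throw ball2 h=4 -> lands@13:R; in-air after throw: [b3@10:L b1@11:R b2@13:R]
Beat 10 (L): throw ball3 h=2 -> lands@12:L; in-air after throw: [b1@11:R b3@12:L b2@13:R]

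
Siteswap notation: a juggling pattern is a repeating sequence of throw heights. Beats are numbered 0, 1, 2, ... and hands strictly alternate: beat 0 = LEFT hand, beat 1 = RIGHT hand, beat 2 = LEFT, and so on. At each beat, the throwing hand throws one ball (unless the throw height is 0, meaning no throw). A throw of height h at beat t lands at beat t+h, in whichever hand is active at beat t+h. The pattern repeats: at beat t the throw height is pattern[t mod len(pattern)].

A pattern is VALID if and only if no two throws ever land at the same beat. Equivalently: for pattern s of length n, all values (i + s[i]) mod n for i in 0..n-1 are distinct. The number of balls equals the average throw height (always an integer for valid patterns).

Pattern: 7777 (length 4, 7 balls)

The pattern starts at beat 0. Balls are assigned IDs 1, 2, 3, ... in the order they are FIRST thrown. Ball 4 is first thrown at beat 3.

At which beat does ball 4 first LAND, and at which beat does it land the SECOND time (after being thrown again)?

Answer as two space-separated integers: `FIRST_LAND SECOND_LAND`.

Answer: 10 17

Derivation:
Beat 0 (L): throw ball1 h=7 -> lands@7:R; in-air after throw: [b1@7:R]
Beat 1 (R): throw ball2 h=7 -> lands@8:L; in-air after throw: [b1@7:R b2@8:L]
Beat 2 (L): throw ball3 h=7 -> lands@9:R; in-air after throw: [b1@7:R b2@8:L b3@9:R]
Beat 3 (R): throw ball4 h=7 -> lands@10:L; in-air after throw: [b1@7:R b2@8:L b3@9:R b4@10:L]
Beat 4 (L): throw ball5 h=7 -> lands@11:R; in-air after throw: [b1@7:R b2@8:L b3@9:R b4@10:L b5@11:R]
Beat 5 (R): throw ball6 h=7 -> lands@12:L; in-air after throw: [b1@7:R b2@8:L b3@9:R b4@10:L b5@11:R b6@12:L]
Beat 6 (L): throw ball7 h=7 -> lands@13:R; in-air after throw: [b1@7:R b2@8:L b3@9:R b4@10:L b5@11:R b6@12:L b7@13:R]
Beat 7 (R): throw ball1 h=7 -> lands@14:L; in-air after throw: [b2@8:L b3@9:R b4@10:L b5@11:R b6@12:L b7@13:R b1@14:L]
Beat 8 (L): throw ball2 h=7 -> lands@15:R; in-air after throw: [b3@9:R b4@10:L b5@11:R b6@12:L b7@13:R b1@14:L b2@15:R]
Beat 9 (R): throw ball3 h=7 -> lands@16:L; in-air after throw: [b4@10:L b5@11:R b6@12:L b7@13:R b1@14:L b2@15:R b3@16:L]
Beat 10 (L): throw ball4 h=7 -> lands@17:R; in-air after throw: [b5@11:R b6@12:L b7@13:R b1@14:L b2@15:R b3@16:L b4@17:R]
Beat 11 (R): throw ball5 h=7 -> lands@18:L; in-air after throw: [b6@12:L b7@13:R b1@14:L b2@15:R b3@16:L b4@17:R b5@18:L]
Ball 4: thrown@3 h=7 -> first land @10; rethrown@10 h=7 -> second land @17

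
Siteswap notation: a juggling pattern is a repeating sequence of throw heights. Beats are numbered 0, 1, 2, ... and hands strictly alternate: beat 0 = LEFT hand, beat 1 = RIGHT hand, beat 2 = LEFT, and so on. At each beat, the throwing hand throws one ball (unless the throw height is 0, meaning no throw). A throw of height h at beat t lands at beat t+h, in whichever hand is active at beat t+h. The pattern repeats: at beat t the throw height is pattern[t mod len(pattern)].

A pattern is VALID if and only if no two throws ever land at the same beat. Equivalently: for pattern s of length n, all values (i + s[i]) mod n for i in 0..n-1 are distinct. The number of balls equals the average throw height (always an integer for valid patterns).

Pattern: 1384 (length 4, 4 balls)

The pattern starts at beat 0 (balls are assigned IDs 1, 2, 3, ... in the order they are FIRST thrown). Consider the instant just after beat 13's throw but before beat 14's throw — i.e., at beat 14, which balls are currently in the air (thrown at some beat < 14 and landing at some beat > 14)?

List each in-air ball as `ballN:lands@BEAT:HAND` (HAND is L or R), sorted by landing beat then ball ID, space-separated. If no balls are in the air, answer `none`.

Beat 0 (L): throw ball1 h=1 -> lands@1:R; in-air after throw: [b1@1:R]
Beat 1 (R): throw ball1 h=3 -> lands@4:L; in-air after throw: [b1@4:L]
Beat 2 (L): throw ball2 h=8 -> lands@10:L; in-air after throw: [b1@4:L b2@10:L]
Beat 3 (R): throw ball3 h=4 -> lands@7:R; in-air after throw: [b1@4:L b3@7:R b2@10:L]
Beat 4 (L): throw ball1 h=1 -> lands@5:R; in-air after throw: [b1@5:R b3@7:R b2@10:L]
Beat 5 (R): throw ball1 h=3 -> lands@8:L; in-air after throw: [b3@7:R b1@8:L b2@10:L]
Beat 6 (L): throw ball4 h=8 -> lands@14:L; in-air after throw: [b3@7:R b1@8:L b2@10:L b4@14:L]
Beat 7 (R): throw ball3 h=4 -> lands@11:R; in-air after throw: [b1@8:L b2@10:L b3@11:R b4@14:L]
Beat 8 (L): throw ball1 h=1 -> lands@9:R; in-air after throw: [b1@9:R b2@10:L b3@11:R b4@14:L]
Beat 9 (R): throw ball1 h=3 -> lands@12:L; in-air after throw: [b2@10:L b3@11:R b1@12:L b4@14:L]
Beat 10 (L): throw ball2 h=8 -> lands@18:L; in-air after throw: [b3@11:R b1@12:L b4@14:L b2@18:L]
Beat 11 (R): throw ball3 h=4 -> lands@15:R; in-air after throw: [b1@12:L b4@14:L b3@15:R b2@18:L]
Beat 12 (L): throw ball1 h=1 -> lands@13:R; in-air after throw: [b1@13:R b4@14:L b3@15:R b2@18:L]
Beat 13 (R): throw ball1 h=3 -> lands@16:L; in-air after throw: [b4@14:L b3@15:R b1@16:L b2@18:L]
Beat 14 (L): throw ball4 h=8 -> lands@22:L; in-air after throw: [b3@15:R b1@16:L b2@18:L b4@22:L]

Answer: ball3:lands@15:R ball1:lands@16:L ball2:lands@18:L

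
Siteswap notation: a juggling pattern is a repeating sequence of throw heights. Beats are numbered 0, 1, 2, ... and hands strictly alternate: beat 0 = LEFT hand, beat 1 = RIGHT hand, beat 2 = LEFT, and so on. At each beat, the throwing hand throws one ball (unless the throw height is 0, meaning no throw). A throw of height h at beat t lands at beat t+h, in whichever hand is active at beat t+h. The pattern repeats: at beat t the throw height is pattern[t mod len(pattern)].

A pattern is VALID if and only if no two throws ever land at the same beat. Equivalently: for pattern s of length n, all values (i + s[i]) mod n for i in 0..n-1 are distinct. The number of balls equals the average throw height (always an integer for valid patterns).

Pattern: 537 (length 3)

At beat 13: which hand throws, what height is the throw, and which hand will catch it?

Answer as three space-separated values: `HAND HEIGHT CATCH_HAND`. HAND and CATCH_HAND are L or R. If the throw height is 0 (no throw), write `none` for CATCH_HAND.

Answer: R 3 L

Derivation:
Beat 13: 13 mod 2 = 1, so hand = R
Throw height = pattern[13 mod 3] = pattern[1] = 3
Lands at beat 13+3=16, 16 mod 2 = 0, so catch hand = L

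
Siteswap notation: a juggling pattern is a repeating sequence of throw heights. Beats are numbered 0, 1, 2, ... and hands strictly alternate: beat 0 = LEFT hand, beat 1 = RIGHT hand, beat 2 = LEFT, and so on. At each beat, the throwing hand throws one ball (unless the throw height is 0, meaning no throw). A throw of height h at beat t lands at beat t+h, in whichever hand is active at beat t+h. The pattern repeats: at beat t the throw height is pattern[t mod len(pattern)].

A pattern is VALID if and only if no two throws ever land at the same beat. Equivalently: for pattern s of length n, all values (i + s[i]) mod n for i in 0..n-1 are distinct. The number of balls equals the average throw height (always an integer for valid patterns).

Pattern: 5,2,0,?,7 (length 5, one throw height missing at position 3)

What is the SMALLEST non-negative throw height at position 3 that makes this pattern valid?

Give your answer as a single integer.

i=0: (0 + 5) mod 5 = 0
i=1: (1 + 2) mod 5 = 3
i=2: (2 + 0) mod 5 = 2
i=3: s[i]=? (unknown)
i=4: (4 + 7) mod 5 = 1
Known residues: [0, 1, 2, 3]; need a permutation of 0..4, so missing residue r = 4
Need (3 + s) mod 5 = 4; smallest s = (4 - 3) mod 5 = 1

Answer: 1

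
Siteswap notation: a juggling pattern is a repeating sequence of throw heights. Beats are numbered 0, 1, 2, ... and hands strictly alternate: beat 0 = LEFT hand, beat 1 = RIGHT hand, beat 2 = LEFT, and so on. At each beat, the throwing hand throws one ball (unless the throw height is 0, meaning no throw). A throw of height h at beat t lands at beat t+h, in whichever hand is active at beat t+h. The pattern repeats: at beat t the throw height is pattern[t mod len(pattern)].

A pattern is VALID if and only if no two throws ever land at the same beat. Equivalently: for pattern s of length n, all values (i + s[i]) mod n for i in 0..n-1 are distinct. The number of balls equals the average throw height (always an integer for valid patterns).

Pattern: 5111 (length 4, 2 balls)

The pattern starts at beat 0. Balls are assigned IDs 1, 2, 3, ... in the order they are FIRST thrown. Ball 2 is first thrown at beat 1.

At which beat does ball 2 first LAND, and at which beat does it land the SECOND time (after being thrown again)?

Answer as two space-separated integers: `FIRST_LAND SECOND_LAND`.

Answer: 2 3

Derivation:
Beat 0 (L): throw ball1 h=5 -> lands@5:R; in-air after throw: [b1@5:R]
Beat 1 (R): throw ball2 h=1 -> lands@2:L; in-air after throw: [b2@2:L b1@5:R]
Beat 2 (L): throw ball2 h=1 -> lands@3:R; in-air after throw: [b2@3:R b1@5:R]
Beat 3 (R): throw ball2 h=1 -> lands@4:L; in-air after throw: [b2@4:L b1@5:R]
Ball 2: thrown@1 h=1 -> first land @2; rethrown@2 h=1 -> second land @3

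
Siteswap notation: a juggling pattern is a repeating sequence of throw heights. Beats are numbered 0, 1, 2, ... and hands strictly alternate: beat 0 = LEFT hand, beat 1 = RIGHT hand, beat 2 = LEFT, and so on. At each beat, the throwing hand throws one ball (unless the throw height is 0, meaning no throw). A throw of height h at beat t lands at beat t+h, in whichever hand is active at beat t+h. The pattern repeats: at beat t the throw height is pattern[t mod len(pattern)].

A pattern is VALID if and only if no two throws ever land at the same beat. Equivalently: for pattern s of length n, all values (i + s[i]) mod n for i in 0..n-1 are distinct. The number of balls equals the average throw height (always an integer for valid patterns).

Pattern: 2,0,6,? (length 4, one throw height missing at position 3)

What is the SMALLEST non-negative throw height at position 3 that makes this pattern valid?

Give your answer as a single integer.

i=0: (0 + 2) mod 4 = 2
i=1: (1 + 0) mod 4 = 1
i=2: (2 + 6) mod 4 = 0
i=3: s[i]=? (unknown)
Known residues: [0, 1, 2]; need a permutation of 0..3, so missing residue r = 3
Need (3 + s) mod 4 = 3; smallest s = (3 - 3) mod 4 = 0

Answer: 0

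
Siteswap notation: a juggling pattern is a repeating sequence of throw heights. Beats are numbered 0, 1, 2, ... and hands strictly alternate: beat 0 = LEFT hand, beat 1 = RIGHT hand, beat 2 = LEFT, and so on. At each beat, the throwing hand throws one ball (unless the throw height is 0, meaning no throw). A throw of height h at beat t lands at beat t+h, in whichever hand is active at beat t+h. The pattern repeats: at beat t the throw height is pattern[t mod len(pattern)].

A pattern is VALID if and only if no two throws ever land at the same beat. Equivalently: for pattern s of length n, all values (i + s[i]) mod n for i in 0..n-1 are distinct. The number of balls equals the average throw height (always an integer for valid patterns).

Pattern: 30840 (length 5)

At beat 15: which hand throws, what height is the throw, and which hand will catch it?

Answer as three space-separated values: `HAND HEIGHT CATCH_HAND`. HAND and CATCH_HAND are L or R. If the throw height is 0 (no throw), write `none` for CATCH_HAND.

Answer: R 3 L

Derivation:
Beat 15: 15 mod 2 = 1, so hand = R
Throw height = pattern[15 mod 5] = pattern[0] = 3
Lands at beat 15+3=18, 18 mod 2 = 0, so catch hand = L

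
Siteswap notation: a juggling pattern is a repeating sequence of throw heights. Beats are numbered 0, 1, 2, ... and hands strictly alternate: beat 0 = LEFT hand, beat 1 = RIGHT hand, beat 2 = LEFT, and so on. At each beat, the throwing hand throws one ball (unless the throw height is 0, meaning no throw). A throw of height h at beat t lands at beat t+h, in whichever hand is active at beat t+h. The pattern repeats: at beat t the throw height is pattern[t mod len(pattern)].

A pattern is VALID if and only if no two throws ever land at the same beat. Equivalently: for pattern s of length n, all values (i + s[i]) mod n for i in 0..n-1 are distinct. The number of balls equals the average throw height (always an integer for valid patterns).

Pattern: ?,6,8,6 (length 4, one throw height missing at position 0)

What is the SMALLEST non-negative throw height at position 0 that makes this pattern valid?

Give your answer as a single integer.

i=0: s[i]=? (unknown)
i=1: (1 + 6) mod 4 = 3
i=2: (2 + 8) mod 4 = 2
i=3: (3 + 6) mod 4 = 1
Known residues: [1, 2, 3]; need a permutation of 0..3, so missing residue r = 0
Need (0 + s) mod 4 = 0; smallest s = (0 - 0) mod 4 = 0

Answer: 0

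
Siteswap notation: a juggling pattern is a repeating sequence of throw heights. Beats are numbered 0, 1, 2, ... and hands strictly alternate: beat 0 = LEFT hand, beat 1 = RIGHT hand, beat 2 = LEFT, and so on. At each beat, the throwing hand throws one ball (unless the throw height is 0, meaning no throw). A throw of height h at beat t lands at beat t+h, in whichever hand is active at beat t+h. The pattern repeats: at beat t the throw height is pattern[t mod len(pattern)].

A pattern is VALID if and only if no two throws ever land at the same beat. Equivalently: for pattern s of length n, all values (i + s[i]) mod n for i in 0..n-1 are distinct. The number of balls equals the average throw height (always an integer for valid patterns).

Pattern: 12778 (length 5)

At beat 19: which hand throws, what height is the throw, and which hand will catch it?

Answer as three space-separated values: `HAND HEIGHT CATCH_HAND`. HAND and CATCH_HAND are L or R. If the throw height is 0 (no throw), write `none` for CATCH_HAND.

Answer: R 8 R

Derivation:
Beat 19: 19 mod 2 = 1, so hand = R
Throw height = pattern[19 mod 5] = pattern[4] = 8
Lands at beat 19+8=27, 27 mod 2 = 1, so catch hand = R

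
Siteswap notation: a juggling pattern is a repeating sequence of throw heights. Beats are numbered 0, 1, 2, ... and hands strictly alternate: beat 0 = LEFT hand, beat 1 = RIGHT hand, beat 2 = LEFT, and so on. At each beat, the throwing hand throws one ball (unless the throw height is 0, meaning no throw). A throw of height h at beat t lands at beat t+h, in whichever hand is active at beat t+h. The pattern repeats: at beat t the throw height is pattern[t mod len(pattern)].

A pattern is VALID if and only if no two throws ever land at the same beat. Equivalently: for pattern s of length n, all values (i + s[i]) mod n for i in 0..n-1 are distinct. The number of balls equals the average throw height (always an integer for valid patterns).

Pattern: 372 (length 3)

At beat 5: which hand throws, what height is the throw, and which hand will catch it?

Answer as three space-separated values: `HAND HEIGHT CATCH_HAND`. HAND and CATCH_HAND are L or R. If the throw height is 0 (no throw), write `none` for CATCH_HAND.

Beat 5: 5 mod 2 = 1, so hand = R
Throw height = pattern[5 mod 3] = pattern[2] = 2
Lands at beat 5+2=7, 7 mod 2 = 1, so catch hand = R

Answer: R 2 R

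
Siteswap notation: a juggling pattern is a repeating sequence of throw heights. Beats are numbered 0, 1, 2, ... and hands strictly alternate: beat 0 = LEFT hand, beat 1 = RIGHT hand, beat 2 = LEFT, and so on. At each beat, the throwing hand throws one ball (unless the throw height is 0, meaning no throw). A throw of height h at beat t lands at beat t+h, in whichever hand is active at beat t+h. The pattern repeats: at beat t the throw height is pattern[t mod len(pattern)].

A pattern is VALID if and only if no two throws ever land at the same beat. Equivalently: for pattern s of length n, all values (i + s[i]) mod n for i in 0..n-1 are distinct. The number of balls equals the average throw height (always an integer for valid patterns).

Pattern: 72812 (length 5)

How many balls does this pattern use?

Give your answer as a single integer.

Answer: 4

Derivation:
Pattern = [7, 2, 8, 1, 2], length n = 5
  position 0: throw height = 7, running sum = 7
  position 1: throw height = 2, running sum = 9
  position 2: throw height = 8, running sum = 17
  position 3: throw height = 1, running sum = 18
  position 4: throw height = 2, running sum = 20
Total sum = 20; balls = sum / n = 20 / 5 = 4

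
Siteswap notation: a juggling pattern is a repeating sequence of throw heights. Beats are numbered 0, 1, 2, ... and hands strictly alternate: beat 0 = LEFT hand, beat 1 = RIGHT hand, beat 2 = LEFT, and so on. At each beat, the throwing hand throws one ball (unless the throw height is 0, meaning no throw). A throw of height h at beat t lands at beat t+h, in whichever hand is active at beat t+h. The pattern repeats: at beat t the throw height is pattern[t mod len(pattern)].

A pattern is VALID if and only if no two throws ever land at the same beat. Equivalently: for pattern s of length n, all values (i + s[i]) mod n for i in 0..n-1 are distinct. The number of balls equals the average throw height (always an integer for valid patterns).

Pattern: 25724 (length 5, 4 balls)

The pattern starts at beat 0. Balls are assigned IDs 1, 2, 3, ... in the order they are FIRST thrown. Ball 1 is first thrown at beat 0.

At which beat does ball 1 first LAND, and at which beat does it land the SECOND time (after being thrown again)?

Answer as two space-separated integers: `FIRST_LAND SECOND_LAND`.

Beat 0 (L): throw ball1 h=2 -> lands@2:L; in-air after throw: [b1@2:L]
Beat 1 (R): throw ball2 h=5 -> lands@6:L; in-air after throw: [b1@2:L b2@6:L]
Beat 2 (L): throw ball1 h=7 -> lands@9:R; in-air after throw: [b2@6:L b1@9:R]
Beat 3 (R): throw ball3 h=2 -> lands@5:R; in-air after throw: [b3@5:R b2@6:L b1@9:R]
Beat 4 (L): throw ball4 h=4 -> lands@8:L; in-air after throw: [b3@5:R b2@6:L b4@8:L b1@9:R]
Beat 5 (R): throw ball3 h=2 -> lands@7:R; in-air after throw: [b2@6:L b3@7:R b4@8:L b1@9:R]
Beat 6 (L): throw ball2 h=5 -> lands@11:R; in-air after throw: [b3@7:R b4@8:L b1@9:R b2@11:R]
Beat 7 (R): throw ball3 h=7 -> lands@14:L; in-air after throw: [b4@8:L b1@9:R b2@11:R b3@14:L]
Beat 8 (L): throw ball4 h=2 -> lands@10:L; in-air after throw: [b1@9:R b4@10:L b2@11:R b3@14:L]
Beat 9 (R): throw ball1 h=4 -> lands@13:R; in-air after throw: [b4@10:L b2@11:R b1@13:R b3@14:L]
Ball 1: thrown@0 h=2 -> first land @2; rethrown@2 h=7 -> second land @9

Answer: 2 9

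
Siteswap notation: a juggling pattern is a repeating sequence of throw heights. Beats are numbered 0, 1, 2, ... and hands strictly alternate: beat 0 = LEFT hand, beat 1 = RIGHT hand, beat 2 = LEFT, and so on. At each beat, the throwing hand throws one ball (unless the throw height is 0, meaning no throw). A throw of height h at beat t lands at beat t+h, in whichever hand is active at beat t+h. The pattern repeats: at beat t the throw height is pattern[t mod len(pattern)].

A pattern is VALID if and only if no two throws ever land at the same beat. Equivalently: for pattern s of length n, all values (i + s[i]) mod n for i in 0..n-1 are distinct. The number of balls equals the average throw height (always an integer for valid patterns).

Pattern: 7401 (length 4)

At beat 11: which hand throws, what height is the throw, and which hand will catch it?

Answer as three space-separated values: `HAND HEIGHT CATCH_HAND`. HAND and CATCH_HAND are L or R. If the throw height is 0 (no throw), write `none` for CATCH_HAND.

Beat 11: 11 mod 2 = 1, so hand = R
Throw height = pattern[11 mod 4] = pattern[3] = 1
Lands at beat 11+1=12, 12 mod 2 = 0, so catch hand = L

Answer: R 1 L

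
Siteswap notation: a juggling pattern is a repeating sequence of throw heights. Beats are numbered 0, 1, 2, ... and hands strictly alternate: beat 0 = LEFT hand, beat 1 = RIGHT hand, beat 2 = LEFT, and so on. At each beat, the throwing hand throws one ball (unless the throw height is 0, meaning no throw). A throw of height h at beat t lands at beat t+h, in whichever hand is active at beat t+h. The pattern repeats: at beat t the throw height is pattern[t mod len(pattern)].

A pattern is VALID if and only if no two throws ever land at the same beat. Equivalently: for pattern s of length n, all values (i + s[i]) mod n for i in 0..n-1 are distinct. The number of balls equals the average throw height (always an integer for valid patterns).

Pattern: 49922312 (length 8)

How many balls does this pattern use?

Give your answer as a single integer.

Answer: 4

Derivation:
Pattern = [4, 9, 9, 2, 2, 3, 1, 2], length n = 8
  position 0: throw height = 4, running sum = 4
  position 1: throw height = 9, running sum = 13
  position 2: throw height = 9, running sum = 22
  position 3: throw height = 2, running sum = 24
  position 4: throw height = 2, running sum = 26
  position 5: throw height = 3, running sum = 29
  position 6: throw height = 1, running sum = 30
  position 7: throw height = 2, running sum = 32
Total sum = 32; balls = sum / n = 32 / 8 = 4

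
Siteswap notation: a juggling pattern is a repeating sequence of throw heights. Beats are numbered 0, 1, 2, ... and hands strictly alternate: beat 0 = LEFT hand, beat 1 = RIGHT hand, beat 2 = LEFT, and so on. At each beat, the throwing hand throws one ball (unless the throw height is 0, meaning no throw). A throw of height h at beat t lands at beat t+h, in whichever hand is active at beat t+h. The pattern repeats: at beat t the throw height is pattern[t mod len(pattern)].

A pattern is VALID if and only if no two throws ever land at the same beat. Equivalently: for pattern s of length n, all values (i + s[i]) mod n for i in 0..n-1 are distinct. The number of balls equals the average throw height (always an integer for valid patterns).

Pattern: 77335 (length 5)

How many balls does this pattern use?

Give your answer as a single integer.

Pattern = [7, 7, 3, 3, 5], length n = 5
  position 0: throw height = 7, running sum = 7
  position 1: throw height = 7, running sum = 14
  position 2: throw height = 3, running sum = 17
  position 3: throw height = 3, running sum = 20
  position 4: throw height = 5, running sum = 25
Total sum = 25; balls = sum / n = 25 / 5 = 5

Answer: 5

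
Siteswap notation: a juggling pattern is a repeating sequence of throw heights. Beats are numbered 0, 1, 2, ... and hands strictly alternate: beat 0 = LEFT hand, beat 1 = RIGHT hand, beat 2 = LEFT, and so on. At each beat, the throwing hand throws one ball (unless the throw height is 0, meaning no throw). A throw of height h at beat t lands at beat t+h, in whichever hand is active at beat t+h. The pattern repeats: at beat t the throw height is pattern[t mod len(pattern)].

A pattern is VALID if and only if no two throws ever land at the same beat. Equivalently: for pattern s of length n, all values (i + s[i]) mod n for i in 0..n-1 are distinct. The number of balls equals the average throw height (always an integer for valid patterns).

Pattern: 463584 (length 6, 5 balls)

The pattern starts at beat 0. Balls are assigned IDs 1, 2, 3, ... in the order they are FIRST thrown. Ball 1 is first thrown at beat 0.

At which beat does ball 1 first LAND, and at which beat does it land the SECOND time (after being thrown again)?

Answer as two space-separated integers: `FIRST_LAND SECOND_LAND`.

Beat 0 (L): throw ball1 h=4 -> lands@4:L; in-air after throw: [b1@4:L]
Beat 1 (R): throw ball2 h=6 -> lands@7:R; in-air after throw: [b1@4:L b2@7:R]
Beat 2 (L): throw ball3 h=3 -> lands@5:R; in-air after throw: [b1@4:L b3@5:R b2@7:R]
Beat 3 (R): throw ball4 h=5 -> lands@8:L; in-air after throw: [b1@4:L b3@5:R b2@7:R b4@8:L]
Beat 4 (L): throw ball1 h=8 -> lands@12:L; in-air after throw: [b3@5:R b2@7:R b4@8:L b1@12:L]
Beat 5 (R): throw ball3 h=4 -> lands@9:R; in-air after throw: [b2@7:R b4@8:L b3@9:R b1@12:L]
Beat 6 (L): throw ball5 h=4 -> lands@10:L; in-air after throw: [b2@7:R b4@8:L b3@9:R b5@10:L b1@12:L]
Beat 7 (R): throw ball2 h=6 -> lands@13:R; in-air after throw: [b4@8:L b3@9:R b5@10:L b1@12:L b2@13:R]
Beat 8 (L): throw ball4 h=3 -> lands@11:R; in-air after throw: [b3@9:R b5@10:L b4@11:R b1@12:L b2@13:R]
Beat 9 (R): throw ball3 h=5 -> lands@14:L; in-air after throw: [b5@10:L b4@11:R b1@12:L b2@13:R b3@14:L]
Beat 10 (L): throw ball5 h=8 -> lands@18:L; in-air after throw: [b4@11:R b1@12:L b2@13:R b3@14:L b5@18:L]
Beat 11 (R): throw ball4 h=4 -> lands@15:R; in-air after throw: [b1@12:L b2@13:R b3@14:L b4@15:R b5@18:L]
Beat 12 (L): throw ball1 h=4 -> lands@16:L; in-air after throw: [b2@13:R b3@14:L b4@15:R b1@16:L b5@18:L]
Ball 1: thrown@0 h=4 -> first land @4; rethrown@4 h=8 -> second land @12

Answer: 4 12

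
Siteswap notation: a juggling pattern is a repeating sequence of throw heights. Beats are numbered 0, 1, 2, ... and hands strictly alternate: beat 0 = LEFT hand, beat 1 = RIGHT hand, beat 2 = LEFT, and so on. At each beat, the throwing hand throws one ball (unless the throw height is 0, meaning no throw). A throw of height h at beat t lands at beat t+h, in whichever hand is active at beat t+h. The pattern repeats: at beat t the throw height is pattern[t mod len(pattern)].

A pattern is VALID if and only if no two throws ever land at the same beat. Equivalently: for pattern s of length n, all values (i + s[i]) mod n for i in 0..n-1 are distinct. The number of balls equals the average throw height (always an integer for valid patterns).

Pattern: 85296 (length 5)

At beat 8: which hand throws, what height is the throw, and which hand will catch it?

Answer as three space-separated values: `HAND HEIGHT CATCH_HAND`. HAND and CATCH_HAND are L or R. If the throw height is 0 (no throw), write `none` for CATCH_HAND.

Answer: L 9 R

Derivation:
Beat 8: 8 mod 2 = 0, so hand = L
Throw height = pattern[8 mod 5] = pattern[3] = 9
Lands at beat 8+9=17, 17 mod 2 = 1, so catch hand = R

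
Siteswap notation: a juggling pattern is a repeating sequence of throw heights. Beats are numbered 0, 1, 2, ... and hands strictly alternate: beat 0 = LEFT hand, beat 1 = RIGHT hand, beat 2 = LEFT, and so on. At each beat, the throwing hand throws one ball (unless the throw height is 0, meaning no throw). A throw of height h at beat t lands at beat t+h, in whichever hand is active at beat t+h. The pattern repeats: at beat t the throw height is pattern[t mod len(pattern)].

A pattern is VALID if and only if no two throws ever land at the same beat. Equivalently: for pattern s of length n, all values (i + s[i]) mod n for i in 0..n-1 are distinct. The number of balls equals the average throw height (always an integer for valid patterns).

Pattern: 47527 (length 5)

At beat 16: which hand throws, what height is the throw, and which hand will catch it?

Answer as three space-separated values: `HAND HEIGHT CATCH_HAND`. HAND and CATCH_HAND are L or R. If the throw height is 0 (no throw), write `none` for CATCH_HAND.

Beat 16: 16 mod 2 = 0, so hand = L
Throw height = pattern[16 mod 5] = pattern[1] = 7
Lands at beat 16+7=23, 23 mod 2 = 1, so catch hand = R

Answer: L 7 R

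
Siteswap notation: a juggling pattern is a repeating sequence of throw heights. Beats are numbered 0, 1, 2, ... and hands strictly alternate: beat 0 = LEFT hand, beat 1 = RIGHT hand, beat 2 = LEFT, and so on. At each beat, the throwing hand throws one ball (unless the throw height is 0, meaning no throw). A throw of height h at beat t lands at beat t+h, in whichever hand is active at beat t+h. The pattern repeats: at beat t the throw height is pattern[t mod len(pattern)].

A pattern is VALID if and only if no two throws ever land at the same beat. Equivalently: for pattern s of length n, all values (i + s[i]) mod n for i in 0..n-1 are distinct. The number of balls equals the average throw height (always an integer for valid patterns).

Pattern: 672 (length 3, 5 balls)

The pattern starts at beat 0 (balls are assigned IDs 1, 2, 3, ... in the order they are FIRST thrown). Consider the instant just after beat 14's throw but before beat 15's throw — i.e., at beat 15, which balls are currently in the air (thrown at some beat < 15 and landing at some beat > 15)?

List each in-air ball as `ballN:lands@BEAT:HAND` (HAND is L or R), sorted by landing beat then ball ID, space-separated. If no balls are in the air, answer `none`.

Answer: ball5:lands@16:L ball2:lands@17:R ball1:lands@18:L ball3:lands@20:L

Derivation:
Beat 0 (L): throw ball1 h=6 -> lands@6:L; in-air after throw: [b1@6:L]
Beat 1 (R): throw ball2 h=7 -> lands@8:L; in-air after throw: [b1@6:L b2@8:L]
Beat 2 (L): throw ball3 h=2 -> lands@4:L; in-air after throw: [b3@4:L b1@6:L b2@8:L]
Beat 3 (R): throw ball4 h=6 -> lands@9:R; in-air after throw: [b3@4:L b1@6:L b2@8:L b4@9:R]
Beat 4 (L): throw ball3 h=7 -> lands@11:R; in-air after throw: [b1@6:L b2@8:L b4@9:R b3@11:R]
Beat 5 (R): throw ball5 h=2 -> lands@7:R; in-air after throw: [b1@6:L b5@7:R b2@8:L b4@9:R b3@11:R]
Beat 6 (L): throw ball1 h=6 -> lands@12:L; in-air after throw: [b5@7:R b2@8:L b4@9:R b3@11:R b1@12:L]
Beat 7 (R): throw ball5 h=7 -> lands@14:L; in-air after throw: [b2@8:L b4@9:R b3@11:R b1@12:L b5@14:L]
Beat 8 (L): throw ball2 h=2 -> lands@10:L; in-air after throw: [b4@9:R b2@10:L b3@11:R b1@12:L b5@14:L]
Beat 9 (R): throw ball4 h=6 -> lands@15:R; in-air after throw: [b2@10:L b3@11:R b1@12:L b5@14:L b4@15:R]
Beat 10 (L): throw ball2 h=7 -> lands@17:R; in-air after throw: [b3@11:R b1@12:L b5@14:L b4@15:R b2@17:R]
Beat 11 (R): throw ball3 h=2 -> lands@13:R; in-air after throw: [b1@12:L b3@13:R b5@14:L b4@15:R b2@17:R]
Beat 12 (L): throw ball1 h=6 -> lands@18:L; in-air after throw: [b3@13:R b5@14:L b4@15:R b2@17:R b1@18:L]
Beat 13 (R): throw ball3 h=7 -> lands@20:L; in-air after throw: [b5@14:L b4@15:R b2@17:R b1@18:L b3@20:L]
Beat 14 (L): throw ball5 h=2 -> lands@16:L; in-air after throw: [b4@15:R b5@16:L b2@17:R b1@18:L b3@20:L]
Beat 15 (R): throw ball4 h=6 -> lands@21:R; in-air after throw: [b5@16:L b2@17:R b1@18:L b3@20:L b4@21:R]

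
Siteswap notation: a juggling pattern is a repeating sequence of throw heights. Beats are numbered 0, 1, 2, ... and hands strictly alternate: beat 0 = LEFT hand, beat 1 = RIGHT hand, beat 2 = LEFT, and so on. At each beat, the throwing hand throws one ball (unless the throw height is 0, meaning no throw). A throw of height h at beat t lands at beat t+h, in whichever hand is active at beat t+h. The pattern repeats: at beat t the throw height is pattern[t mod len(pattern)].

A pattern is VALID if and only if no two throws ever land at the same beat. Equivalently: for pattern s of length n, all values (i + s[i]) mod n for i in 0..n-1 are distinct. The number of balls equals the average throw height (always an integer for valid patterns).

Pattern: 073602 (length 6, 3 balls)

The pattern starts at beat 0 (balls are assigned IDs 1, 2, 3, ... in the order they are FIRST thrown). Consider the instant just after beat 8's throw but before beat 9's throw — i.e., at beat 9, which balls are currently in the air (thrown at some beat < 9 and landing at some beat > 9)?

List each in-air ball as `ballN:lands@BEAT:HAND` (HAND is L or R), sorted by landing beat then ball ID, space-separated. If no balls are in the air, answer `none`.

Beat 1 (R): throw ball1 h=7 -> lands@8:L; in-air after throw: [b1@8:L]
Beat 2 (L): throw ball2 h=3 -> lands@5:R; in-air after throw: [b2@5:R b1@8:L]
Beat 3 (R): throw ball3 h=6 -> lands@9:R; in-air after throw: [b2@5:R b1@8:L b3@9:R]
Beat 5 (R): throw ball2 h=2 -> lands@7:R; in-air after throw: [b2@7:R b1@8:L b3@9:R]
Beat 7 (R): throw ball2 h=7 -> lands@14:L; in-air after throw: [b1@8:L b3@9:R b2@14:L]
Beat 8 (L): throw ball1 h=3 -> lands@11:R; in-air after throw: [b3@9:R b1@11:R b2@14:L]
Beat 9 (R): throw ball3 h=6 -> lands@15:R; in-air after throw: [b1@11:R b2@14:L b3@15:R]

Answer: ball1:lands@11:R ball2:lands@14:L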